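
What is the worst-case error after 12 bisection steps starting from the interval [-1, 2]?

Bisection error bound: |error| ≤ (b-a)/2^n
|error| ≤ (2 - (-1))/2^12 = 3/2^12
|error| ≤ 0.0007324219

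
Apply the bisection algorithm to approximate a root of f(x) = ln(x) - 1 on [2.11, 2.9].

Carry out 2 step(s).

f(x) = ln(x) - 1
Initial interval: [2.11, 2.9]

Iteration 1:
  c_1 = (2.110000 + 2.900000)/2 = 2.505000
  f(c_1) = f(2.505000) = -0.081711
  f(a) × f(c) ≥ 0, new interval: [2.505000, 2.900000]
Iteration 2:
  c_2 = (2.505000 + 2.900000)/2 = 2.702500
  f(c_2) = f(2.702500) = -0.005823
  f(a) × f(c) ≥ 0, new interval: [2.702500, 2.900000]

After 2 iteration(s), the approximation is c_2 = 2.702500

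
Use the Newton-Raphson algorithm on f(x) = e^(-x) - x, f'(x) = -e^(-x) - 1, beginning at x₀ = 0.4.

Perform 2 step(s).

f(x) = e^(-x) - x
f'(x) = -e^(-x) - 1
x₀ = 0.4

Newton-Raphson formula: x_{n+1} = x_n - f(x_n)/f'(x_n)

Iteration 1:
  f(0.400000) = 0.270320
  f'(0.400000) = -1.670320
  x_1 = 0.400000 - 0.270320/(-1.670320) = 0.561837
Iteration 2:
  f(0.561837) = 0.008323
  f'(0.561837) = -1.570161
  x_2 = 0.561837 - 0.008323/(-1.570161) = 0.567138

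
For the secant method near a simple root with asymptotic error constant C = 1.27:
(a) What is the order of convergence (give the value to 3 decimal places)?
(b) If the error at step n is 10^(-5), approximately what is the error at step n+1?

(a) Secant method has superlinear convergence with order φ = (1+√5)/2 ≈ 1.618.
    This means |e_{n+1}| ≈ C|e_n|^1.618.

(b) With |e_n| = 10^(-5) and C = 1.27:
    |e_{n+1}| ≈ 1.27 × (10^(-5))^1.618 = 1.27 × 10^(-8.09)

(a) ≈ 1.618 (golden ratio); (b) |e_{n+1}| ≈ 1.032e-08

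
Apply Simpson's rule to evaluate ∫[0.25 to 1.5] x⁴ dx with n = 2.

f(x) = x⁴
a = 0.25, b = 1.5, n = 2
h = (b - a)/n = 0.625000

Simpson's rule: (h/3)[f(x₀) + 4f(x₁) + 2f(x₂) + ... + f(xₙ)]

x_0 = 0.2500, f(x_0) = 0.003906, coefficient = 1
x_1 = 0.8750, f(x_1) = 0.586182, coefficient = 4
x_2 = 1.5000, f(x_2) = 5.062500, coefficient = 1

I ≈ (0.625000/3) × 7.411133 = 1.543986
Exact value: 1.518555
Error: 0.025431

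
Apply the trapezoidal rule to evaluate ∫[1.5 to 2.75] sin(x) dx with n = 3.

f(x) = sin(x)
a = 1.5, b = 2.75, n = 3
h = (b - a)/n = 0.416667

Trapezoidal rule: (h/2)[f(x₀) + 2f(x₁) + 2f(x₂) + ... + f(xₙ)]

x_0 = 1.5000, f(x_0) = 0.997495, coefficient = 1
x_1 = 1.9167, f(x_1) = 0.940781, coefficient = 2
x_2 = 2.3333, f(x_2) = 0.723086, coefficient = 2
x_3 = 2.7500, f(x_3) = 0.381661, coefficient = 1

I ≈ (0.416667/2) × 4.706889 = 0.980602
Exact value: 0.995040
Error: 0.014438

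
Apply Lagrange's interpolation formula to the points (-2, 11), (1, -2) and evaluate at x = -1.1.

Lagrange interpolation formula:
P(x) = Σ yᵢ × Lᵢ(x)
where Lᵢ(x) = Π_{j≠i} (x - xⱼ)/(xᵢ - xⱼ)

L_0(-1.1) = (-1.1 - 1)/(-2 - 1) = 0.700000
L_1(-1.1) = (-1.1 - (-2))/(1 - (-2)) = 0.300000

P(-1.1) = 11×L_0(-1.1) + (-2)×L_1(-1.1)
P(-1.1) = 7.100000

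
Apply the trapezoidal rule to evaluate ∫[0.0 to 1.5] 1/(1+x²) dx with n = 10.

f(x) = 1/(1+x²)
a = 0.0, b = 1.5, n = 10
h = (b - a)/n = 0.150000

Trapezoidal rule: (h/2)[f(x₀) + 2f(x₁) + 2f(x₂) + ... + f(xₙ)]

x_0 = 0.0000, f(x_0) = 1.000000, coefficient = 1
x_1 = 0.1500, f(x_1) = 0.977995, coefficient = 2
x_2 = 0.3000, f(x_2) = 0.917431, coefficient = 2
x_3 = 0.4500, f(x_3) = 0.831601, coefficient = 2
x_4 = 0.6000, f(x_4) = 0.735294, coefficient = 2
x_5 = 0.7500, f(x_5) = 0.640000, coefficient = 2
x_6 = 0.9000, f(x_6) = 0.552486, coefficient = 2
x_7 = 1.0500, f(x_7) = 0.475624, coefficient = 2
x_8 = 1.2000, f(x_8) = 0.409836, coefficient = 2
x_9 = 1.3500, f(x_9) = 0.354296, coefficient = 2
x_10 = 1.5000, f(x_10) = 0.307692, coefficient = 1

I ≈ (0.150000/2) × 13.096820 = 0.982261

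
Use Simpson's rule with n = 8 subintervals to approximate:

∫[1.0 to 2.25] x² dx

f(x) = x²
a = 1.0, b = 2.25, n = 8
h = (b - a)/n = 0.156250

Simpson's rule: (h/3)[f(x₀) + 4f(x₁) + 2f(x₂) + ... + f(xₙ)]

x_0 = 1.0000, f(x_0) = 1.000000, coefficient = 1
x_1 = 1.1562, f(x_1) = 1.336914, coefficient = 4
x_2 = 1.3125, f(x_2) = 1.722656, coefficient = 2
x_3 = 1.4688, f(x_3) = 2.157227, coefficient = 4
x_4 = 1.6250, f(x_4) = 2.640625, coefficient = 2
x_5 = 1.7812, f(x_5) = 3.172852, coefficient = 4
x_6 = 1.9375, f(x_6) = 3.753906, coefficient = 2
x_7 = 2.0938, f(x_7) = 4.383789, coefficient = 4
x_8 = 2.2500, f(x_8) = 5.062500, coefficient = 1

I ≈ (0.156250/3) × 66.500000 = 3.463542
Exact value: 3.463542
Error: 0.000000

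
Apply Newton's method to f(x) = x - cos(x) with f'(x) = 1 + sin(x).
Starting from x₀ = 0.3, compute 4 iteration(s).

f(x) = x - cos(x)
f'(x) = 1 + sin(x)
x₀ = 0.3

Newton-Raphson formula: x_{n+1} = x_n - f(x_n)/f'(x_n)

Iteration 1:
  f(0.300000) = -0.655336
  f'(0.300000) = 1.295520
  x_1 = 0.300000 - (-0.655336)/1.295520 = 0.805848
Iteration 2:
  f(0.805848) = 0.113349
  f'(0.805848) = 1.721418
  x_2 = 0.805848 - 0.113349/1.721418 = 0.740002
Iteration 3:
  f(0.740002) = 0.001535
  f'(0.740002) = 1.674289
  x_3 = 0.740002 - 0.001535/1.674289 = 0.739085
Iteration 4:
  f(0.739085) = 0.000000
  f'(0.739085) = 1.673612
  x_4 = 0.739085 - 0.000000/1.673612 = 0.739085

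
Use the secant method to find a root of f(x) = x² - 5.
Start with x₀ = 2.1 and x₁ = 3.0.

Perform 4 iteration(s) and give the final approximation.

f(x) = x² - 5
x₀ = 2.1, x₁ = 3.0

Secant formula: x_{n+1} = x_n - f(x_n)(x_n - x_{n-1})/(f(x_n) - f(x_{n-1}))

Iteration 1:
  f(2.100000) = -0.590000
  f(3.000000) = 4.000000
  x_2 = 3.000000 - 4.000000×(3.000000 - 2.100000)/(4.000000 - (-0.590000))
       = 2.215686
Iteration 2:
  f(3.000000) = 4.000000
  f(2.215686) = -0.090734
  x_3 = 2.215686 - (-0.090734)×(2.215686 - 3.000000)/(-0.090734 - 4.000000)
       = 2.233083
Iteration 3:
  f(2.215686) = -0.090734
  f(2.233083) = -0.013342
  x_4 = 2.233083 - (-0.013342)×(2.233083 - 2.215686)/(-0.013342 - (-0.090734))
       = 2.236082
Iteration 4:
  f(2.233083) = -0.013342
  f(2.236082) = 0.000061
  x_5 = 2.236082 - 0.000061×(2.236082 - 2.233083)/(0.000061 - (-0.013342))
       = 2.236068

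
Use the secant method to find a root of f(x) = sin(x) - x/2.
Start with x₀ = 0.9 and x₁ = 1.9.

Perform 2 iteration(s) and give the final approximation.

f(x) = sin(x) - x/2
x₀ = 0.9, x₁ = 1.9

Secant formula: x_{n+1} = x_n - f(x_n)(x_n - x_{n-1})/(f(x_n) - f(x_{n-1}))

Iteration 1:
  f(0.900000) = 0.333327
  f(1.900000) = -0.003700
  x_2 = 1.900000 - (-0.003700)×(1.900000 - 0.900000)/(-0.003700 - 0.333327)
       = 1.889022
Iteration 2:
  f(1.900000) = -0.003700
  f(1.889022) = 0.005281
  x_3 = 1.889022 - 0.005281×(1.889022 - 1.900000)/(0.005281 - (-0.003700))
       = 1.895477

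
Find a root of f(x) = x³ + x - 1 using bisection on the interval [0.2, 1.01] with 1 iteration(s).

f(x) = x³ + x - 1
Initial interval: [0.2, 1.01]

Iteration 1:
  c_1 = (0.200000 + 1.010000)/2 = 0.605000
  f(c_1) = f(0.605000) = -0.173555
  f(a) × f(c) ≥ 0, new interval: [0.605000, 1.010000]

After 1 iteration(s), the approximation is c_1 = 0.605000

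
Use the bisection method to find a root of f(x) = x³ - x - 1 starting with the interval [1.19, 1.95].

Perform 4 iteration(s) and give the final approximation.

f(x) = x³ - x - 1
Initial interval: [1.19, 1.95]

Iteration 1:
  c_1 = (1.190000 + 1.950000)/2 = 1.570000
  f(c_1) = f(1.570000) = 1.299893
  f(a) × f(c) < 0, new interval: [1.190000, 1.570000]
Iteration 2:
  c_2 = (1.190000 + 1.570000)/2 = 1.380000
  f(c_2) = f(1.380000) = 0.248072
  f(a) × f(c) < 0, new interval: [1.190000, 1.380000]
Iteration 3:
  c_3 = (1.190000 + 1.380000)/2 = 1.285000
  f(c_3) = f(1.285000) = -0.163176
  f(a) × f(c) ≥ 0, new interval: [1.285000, 1.380000]
Iteration 4:
  c_4 = (1.285000 + 1.380000)/2 = 1.332500
  f(c_4) = f(1.332500) = 0.033429
  f(a) × f(c) < 0, new interval: [1.285000, 1.332500]

After 4 iteration(s), the approximation is c_4 = 1.332500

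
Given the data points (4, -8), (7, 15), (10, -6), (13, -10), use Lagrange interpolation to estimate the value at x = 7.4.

Lagrange interpolation formula:
P(x) = Σ yᵢ × Lᵢ(x)
where Lᵢ(x) = Π_{j≠i} (x - xⱼ)/(xᵢ - xⱼ)

L_0(7.4) = (7.4 - 7)/(4 - 7) × (7.4 - 10)/(4 - 10) × (7.4 - 13)/(4 - 13) = -0.035951
L_1(7.4) = (7.4 - 4)/(7 - 4) × (7.4 - 10)/(7 - 10) × (7.4 - 13)/(7 - 13) = 0.916741
L_2(7.4) = (7.4 - 4)/(10 - 4) × (7.4 - 7)/(10 - 7) × (7.4 - 13)/(10 - 13) = 0.141037
L_3(7.4) = (7.4 - 4)/(13 - 4) × (7.4 - 7)/(13 - 7) × (7.4 - 10)/(13 - 10) = -0.021827

P(7.4) = (-8)×L_0(7.4) + 15×L_1(7.4) + (-6)×L_2(7.4) + (-10)×L_3(7.4)
P(7.4) = 13.410765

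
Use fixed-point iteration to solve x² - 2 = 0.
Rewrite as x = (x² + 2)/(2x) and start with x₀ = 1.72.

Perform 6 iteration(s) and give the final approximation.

Equation: x² - 2 = 0
Fixed-point form: x = (x² + 2)/(2x)
x₀ = 1.72

x_1 = g(1.720000) = 1.441395
x_2 = g(1.441395) = 1.414470
x_3 = g(1.414470) = 1.414214
x_4 = g(1.414214) = 1.414214
x_5 = g(1.414214) = 1.414214
x_6 = g(1.414214) = 1.414214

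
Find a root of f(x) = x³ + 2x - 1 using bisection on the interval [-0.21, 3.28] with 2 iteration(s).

f(x) = x³ + 2x - 1
Initial interval: [-0.21, 3.28]

Iteration 1:
  c_1 = (-0.210000 + 3.280000)/2 = 1.535000
  f(c_1) = f(1.535000) = 5.686805
  f(a) × f(c) < 0, new interval: [-0.210000, 1.535000]
Iteration 2:
  c_2 = (-0.210000 + 1.535000)/2 = 0.662500
  f(c_2) = f(0.662500) = 0.615775
  f(a) × f(c) < 0, new interval: [-0.210000, 0.662500]

After 2 iteration(s), the approximation is c_2 = 0.662500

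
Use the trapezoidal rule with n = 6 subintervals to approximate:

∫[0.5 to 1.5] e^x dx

f(x) = e^x
a = 0.5, b = 1.5, n = 6
h = (b - a)/n = 0.166667

Trapezoidal rule: (h/2)[f(x₀) + 2f(x₁) + 2f(x₂) + ... + f(xₙ)]

x_0 = 0.5000, f(x_0) = 1.648721, coefficient = 1
x_1 = 0.6667, f(x_1) = 1.947734, coefficient = 2
x_2 = 0.8333, f(x_2) = 2.300976, coefficient = 2
x_3 = 1.0000, f(x_3) = 2.718282, coefficient = 2
x_4 = 1.1667, f(x_4) = 3.211271, coefficient = 2
x_5 = 1.3333, f(x_5) = 3.793668, coefficient = 2
x_6 = 1.5000, f(x_6) = 4.481689, coefficient = 1

I ≈ (0.166667/2) × 34.074271 = 2.839523
Exact value: 2.832968
Error: 0.006555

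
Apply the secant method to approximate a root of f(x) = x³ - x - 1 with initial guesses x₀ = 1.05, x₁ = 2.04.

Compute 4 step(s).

f(x) = x³ - x - 1
x₀ = 1.05, x₁ = 2.04

Secant formula: x_{n+1} = x_n - f(x_n)(x_n - x_{n-1})/(f(x_n) - f(x_{n-1}))

Iteration 1:
  f(1.050000) = -0.892375
  f(2.040000) = 5.449664
  x_2 = 2.040000 - 5.449664×(2.040000 - 1.050000)/(5.449664 - (-0.892375))
       = 1.189301
Iteration 2:
  f(2.040000) = 5.449664
  f(1.189301) = -0.507110
  x_3 = 1.189301 - (-0.507110)×(1.189301 - 2.040000)/(-0.507110 - 5.449664)
       = 1.261722
Iteration 3:
  f(1.189301) = -0.507110
  f(1.261722) = -0.253132
  x_4 = 1.261722 - (-0.253132)×(1.261722 - 1.189301)/(-0.253132 - (-0.507110))
       = 1.333902
Iteration 4:
  f(1.261722) = -0.253132
  f(1.333902) = 0.039505
  x_5 = 1.333902 - 0.039505×(1.333902 - 1.261722)/(0.039505 - (-0.253132))
       = 1.324158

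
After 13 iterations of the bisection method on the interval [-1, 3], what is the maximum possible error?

Bisection error bound: |error| ≤ (b-a)/2^n
|error| ≤ (3 - (-1))/2^13 = 4/2^13
|error| ≤ 0.0004882812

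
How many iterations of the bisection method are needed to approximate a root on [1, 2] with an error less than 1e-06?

We need (b-a)/2^n ≤ 1e-06
(2 - 1)/2^n ≤ 1e-06
1/2^n ≤ 1e-06
2^n ≥ 1000000
n ≥ log₂(1000000) = 19.93
n ≥ 20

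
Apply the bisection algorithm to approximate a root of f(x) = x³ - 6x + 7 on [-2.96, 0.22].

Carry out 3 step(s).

f(x) = x³ - 6x + 7
Initial interval: [-2.96, 0.22]

Iteration 1:
  c_1 = (-2.960000 + 0.220000)/2 = -1.370000
  f(c_1) = f(-1.370000) = 12.648647
  f(a) × f(c) < 0, new interval: [-2.960000, -1.370000]
Iteration 2:
  c_2 = (-2.960000 + (-1.370000))/2 = -2.165000
  f(c_2) = f(-2.165000) = 9.842158
  f(a) × f(c) < 0, new interval: [-2.960000, -2.165000]
Iteration 3:
  c_3 = (-2.960000 + (-2.165000))/2 = -2.562500
  f(c_3) = f(-2.562500) = 5.548584
  f(a) × f(c) < 0, new interval: [-2.960000, -2.562500]

After 3 iteration(s), the approximation is c_3 = -2.562500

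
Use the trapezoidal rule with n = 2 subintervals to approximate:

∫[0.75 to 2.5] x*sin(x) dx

f(x) = x*sin(x)
a = 0.75, b = 2.5, n = 2
h = (b - a)/n = 0.875000

Trapezoidal rule: (h/2)[f(x₀) + 2f(x₁) + 2f(x₂) + ... + f(xₙ)]

x_0 = 0.7500, f(x_0) = 0.511229, coefficient = 1
x_1 = 1.6250, f(x_1) = 1.622613, coefficient = 2
x_2 = 2.5000, f(x_2) = 1.496180, coefficient = 1

I ≈ (0.875000/2) × 5.252636 = 2.298028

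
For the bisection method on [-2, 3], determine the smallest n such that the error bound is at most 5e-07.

We need (b-a)/2^n ≤ 5e-07
(3 - (-2))/2^n ≤ 5e-07
5/2^n ≤ 5e-07
2^n ≥ 10000000
n ≥ log₂(10000000) = 23.25
n ≥ 24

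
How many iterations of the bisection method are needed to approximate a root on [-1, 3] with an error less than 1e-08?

We need (b-a)/2^n ≤ 1e-08
(3 - (-1))/2^n ≤ 1e-08
4/2^n ≤ 1e-08
2^n ≥ 400000000
n ≥ log₂(400000000) = 28.58
n ≥ 29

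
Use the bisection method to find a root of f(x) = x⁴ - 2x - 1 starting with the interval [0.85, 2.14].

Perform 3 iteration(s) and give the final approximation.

f(x) = x⁴ - 2x - 1
Initial interval: [0.85, 2.14]

Iteration 1:
  c_1 = (0.850000 + 2.140000)/2 = 1.495000
  f(c_1) = f(1.495000) = 1.005337
  f(a) × f(c) < 0, new interval: [0.850000, 1.495000]
Iteration 2:
  c_2 = (0.850000 + 1.495000)/2 = 1.172500
  f(c_2) = f(1.172500) = -1.455045
  f(a) × f(c) ≥ 0, new interval: [1.172500, 1.495000]
Iteration 3:
  c_3 = (1.172500 + 1.495000)/2 = 1.333750
  f(c_3) = f(1.333750) = -0.503054
  f(a) × f(c) ≥ 0, new interval: [1.333750, 1.495000]

After 3 iteration(s), the approximation is c_3 = 1.333750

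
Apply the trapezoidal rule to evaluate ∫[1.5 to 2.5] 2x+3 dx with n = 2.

f(x) = 2x+3
a = 1.5, b = 2.5, n = 2
h = (b - a)/n = 0.500000

Trapezoidal rule: (h/2)[f(x₀) + 2f(x₁) + 2f(x₂) + ... + f(xₙ)]

x_0 = 1.5000, f(x_0) = 6.000000, coefficient = 1
x_1 = 2.0000, f(x_1) = 7.000000, coefficient = 2
x_2 = 2.5000, f(x_2) = 8.000000, coefficient = 1

I ≈ (0.500000/2) × 28.000000 = 7.000000
Exact value: 7.000000
Error: 0.000000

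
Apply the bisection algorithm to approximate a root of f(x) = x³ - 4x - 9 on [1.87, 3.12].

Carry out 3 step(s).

f(x) = x³ - 4x - 9
Initial interval: [1.87, 3.12]

Iteration 1:
  c_1 = (1.870000 + 3.120000)/2 = 2.495000
  f(c_1) = f(2.495000) = -3.448563
  f(a) × f(c) ≥ 0, new interval: [2.495000, 3.120000]
Iteration 2:
  c_2 = (2.495000 + 3.120000)/2 = 2.807500
  f(c_2) = f(2.807500) = 1.898873
  f(a) × f(c) < 0, new interval: [2.495000, 2.807500]
Iteration 3:
  c_3 = (2.495000 + 2.807500)/2 = 2.651250
  f(c_3) = f(2.651250) = -0.969028
  f(a) × f(c) ≥ 0, new interval: [2.651250, 2.807500]

After 3 iteration(s), the approximation is c_3 = 2.651250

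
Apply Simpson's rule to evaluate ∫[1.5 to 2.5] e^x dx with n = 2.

f(x) = e^x
a = 1.5, b = 2.5, n = 2
h = (b - a)/n = 0.500000

Simpson's rule: (h/3)[f(x₀) + 4f(x₁) + 2f(x₂) + ... + f(xₙ)]

x_0 = 1.5000, f(x_0) = 4.481689, coefficient = 1
x_1 = 2.0000, f(x_1) = 7.389056, coefficient = 4
x_2 = 2.5000, f(x_2) = 12.182494, coefficient = 1

I ≈ (0.500000/3) × 46.220407 = 7.703401
Exact value: 7.700805
Error: 0.002596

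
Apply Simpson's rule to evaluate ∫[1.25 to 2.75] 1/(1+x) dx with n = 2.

f(x) = 1/(1+x)
a = 1.25, b = 2.75, n = 2
h = (b - a)/n = 0.750000

Simpson's rule: (h/3)[f(x₀) + 4f(x₁) + 2f(x₂) + ... + f(xₙ)]

x_0 = 1.2500, f(x_0) = 0.444444, coefficient = 1
x_1 = 2.0000, f(x_1) = 0.333333, coefficient = 4
x_2 = 2.7500, f(x_2) = 0.266667, coefficient = 1

I ≈ (0.750000/3) × 2.044444 = 0.511111
Exact value: 0.510826
Error: 0.000285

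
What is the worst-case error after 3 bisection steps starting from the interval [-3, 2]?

Bisection error bound: |error| ≤ (b-a)/2^n
|error| ≤ (2 - (-3))/2^3 = 5/2^3
|error| ≤ 0.6250000000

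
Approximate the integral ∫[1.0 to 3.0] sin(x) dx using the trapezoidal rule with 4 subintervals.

f(x) = sin(x)
a = 1.0, b = 3.0, n = 4
h = (b - a)/n = 0.500000

Trapezoidal rule: (h/2)[f(x₀) + 2f(x₁) + 2f(x₂) + ... + f(xₙ)]

x_0 = 1.0000, f(x_0) = 0.841471, coefficient = 1
x_1 = 1.5000, f(x_1) = 0.997495, coefficient = 2
x_2 = 2.0000, f(x_2) = 0.909297, coefficient = 2
x_3 = 2.5000, f(x_3) = 0.598472, coefficient = 2
x_4 = 3.0000, f(x_4) = 0.141120, coefficient = 1

I ≈ (0.500000/2) × 5.993120 = 1.498280
Exact value: 1.530295
Error: 0.032015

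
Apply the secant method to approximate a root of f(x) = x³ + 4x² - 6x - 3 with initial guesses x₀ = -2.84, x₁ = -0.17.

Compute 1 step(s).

f(x) = x³ + 4x² - 6x - 3
x₀ = -2.84, x₁ = -0.17

Secant formula: x_{n+1} = x_n - f(x_n)(x_n - x_{n-1})/(f(x_n) - f(x_{n-1}))

Iteration 1:
  f(-2.840000) = 23.396096
  f(-0.170000) = -1.869313
  x_2 = -0.170000 - (-1.869313)×(-0.170000 - (-2.840000))/(-1.869313 - 23.396096)
       = -0.367545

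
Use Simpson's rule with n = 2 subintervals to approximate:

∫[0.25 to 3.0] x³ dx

f(x) = x³
a = 0.25, b = 3.0, n = 2
h = (b - a)/n = 1.375000

Simpson's rule: (h/3)[f(x₀) + 4f(x₁) + 2f(x₂) + ... + f(xₙ)]

x_0 = 0.2500, f(x_0) = 0.015625, coefficient = 1
x_1 = 1.6250, f(x_1) = 4.291016, coefficient = 4
x_2 = 3.0000, f(x_2) = 27.000000, coefficient = 1

I ≈ (1.375000/3) × 44.179688 = 20.249023
Exact value: 20.249023
Error: 0.000000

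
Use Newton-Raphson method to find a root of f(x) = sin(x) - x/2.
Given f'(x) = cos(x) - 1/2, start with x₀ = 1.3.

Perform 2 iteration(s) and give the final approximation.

f(x) = sin(x) - x/2
f'(x) = cos(x) - 1/2
x₀ = 1.3

Newton-Raphson formula: x_{n+1} = x_n - f(x_n)/f'(x_n)

Iteration 1:
  f(1.300000) = 0.313558
  f'(1.300000) = -0.232501
  x_1 = 1.300000 - 0.313558/(-0.232501) = 2.648631
Iteration 2:
  f(2.648631) = -0.851078
  f'(2.648631) = -1.380935
  x_2 = 2.648631 - (-0.851078)/(-1.380935) = 2.032325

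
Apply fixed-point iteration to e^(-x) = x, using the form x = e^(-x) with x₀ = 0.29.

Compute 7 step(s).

Equation: e^(-x) = x
Fixed-point form: x = e^(-x)
x₀ = 0.29

x_1 = g(0.290000) = 0.748264
x_2 = g(0.748264) = 0.473187
x_3 = g(0.473187) = 0.623013
x_4 = g(0.623013) = 0.536326
x_5 = g(0.536326) = 0.584893
x_6 = g(0.584893) = 0.557165
x_7 = g(0.557165) = 0.572831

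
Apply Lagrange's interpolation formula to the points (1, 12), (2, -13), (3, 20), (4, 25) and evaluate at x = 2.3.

Lagrange interpolation formula:
P(x) = Σ yᵢ × Lᵢ(x)
where Lᵢ(x) = Π_{j≠i} (x - xⱼ)/(xᵢ - xⱼ)

L_0(2.3) = (2.3 - 2)/(1 - 2) × (2.3 - 3)/(1 - 3) × (2.3 - 4)/(1 - 4) = -0.059500
L_1(2.3) = (2.3 - 1)/(2 - 1) × (2.3 - 3)/(2 - 3) × (2.3 - 4)/(2 - 4) = 0.773500
L_2(2.3) = (2.3 - 1)/(3 - 1) × (2.3 - 2)/(3 - 2) × (2.3 - 4)/(3 - 4) = 0.331500
L_3(2.3) = (2.3 - 1)/(4 - 1) × (2.3 - 2)/(4 - 2) × (2.3 - 3)/(4 - 3) = -0.045500

P(2.3) = 12×L_0(2.3) + (-13)×L_1(2.3) + 20×L_2(2.3) + 25×L_3(2.3)
P(2.3) = -5.277000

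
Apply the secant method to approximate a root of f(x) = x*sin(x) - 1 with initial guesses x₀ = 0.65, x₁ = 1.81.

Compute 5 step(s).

f(x) = x*sin(x) - 1
x₀ = 0.65, x₁ = 1.81

Secant formula: x_{n+1} = x_n - f(x_n)(x_n - x_{n-1})/(f(x_n) - f(x_{n-1}))

Iteration 1:
  f(0.650000) = -0.606629
  f(1.810000) = 0.758464
  x_2 = 1.810000 - 0.758464×(1.810000 - 0.650000)/(0.758464 - (-0.606629))
       = 1.165488
Iteration 2:
  f(1.810000) = 0.758464
  f(1.165488) = 0.071062
  x_3 = 1.165488 - 0.071062×(1.165488 - 1.810000)/(0.071062 - 0.758464)
       = 1.098861
Iteration 3:
  f(1.165488) = 0.071062
  f(1.098861) = -0.021256
  x_4 = 1.098861 - (-0.021256)×(1.098861 - 1.165488)/(-0.021256 - 0.071062)
       = 1.114201
Iteration 4:
  f(1.098861) = -0.021256
  f(1.114201) = 0.000062
  x_5 = 1.114201 - 0.000062×(1.114201 - 1.098861)/(0.000062 - (-0.021256))
       = 1.114157
Iteration 5:
  f(1.114201) = 0.000062
  f(1.114157) = 0.000000
  x_6 = 1.114157 - 0.000000×(1.114157 - 1.114201)/(0.000000 - 0.000062)
       = 1.114157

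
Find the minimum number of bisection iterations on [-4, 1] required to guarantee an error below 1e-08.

We need (b-a)/2^n ≤ 1e-08
(1 - (-4))/2^n ≤ 1e-08
5/2^n ≤ 1e-08
2^n ≥ 500000000
n ≥ log₂(500000000) = 28.90
n ≥ 29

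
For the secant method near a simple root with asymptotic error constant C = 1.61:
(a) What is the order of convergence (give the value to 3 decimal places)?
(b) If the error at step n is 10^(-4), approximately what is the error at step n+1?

(a) Secant method has superlinear convergence with order φ = (1+√5)/2 ≈ 1.618.
    This means |e_{n+1}| ≈ C|e_n|^1.618.

(b) With |e_n| = 10^(-4) and C = 1.61:
    |e_{n+1}| ≈ 1.61 × (10^(-4))^1.618 = 1.61 × 10^(-6.47)

(a) ≈ 1.618 (golden ratio); (b) |e_{n+1}| ≈ 5.429e-07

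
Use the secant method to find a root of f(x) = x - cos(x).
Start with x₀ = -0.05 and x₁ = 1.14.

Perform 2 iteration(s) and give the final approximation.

f(x) = x - cos(x)
x₀ = -0.05, x₁ = 1.14

Secant formula: x_{n+1} = x_n - f(x_n)(x_n - x_{n-1})/(f(x_n) - f(x_{n-1}))

Iteration 1:
  f(-0.050000) = -1.048750
  f(1.140000) = 0.722405
  x_2 = 1.140000 - 0.722405×(1.140000 - (-0.050000))/(0.722405 - (-1.048750))
       = 0.654632
Iteration 2:
  f(1.140000) = 0.722405
  f(0.654632) = -0.138640
  x_3 = 0.654632 - (-0.138640)×(0.654632 - 1.140000)/(-0.138640 - 0.722405)
       = 0.732783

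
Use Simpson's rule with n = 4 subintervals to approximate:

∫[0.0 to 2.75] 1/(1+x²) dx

f(x) = 1/(1+x²)
a = 0.0, b = 2.75, n = 4
h = (b - a)/n = 0.687500

Simpson's rule: (h/3)[f(x₀) + 4f(x₁) + 2f(x₂) + ... + f(xₙ)]

x_0 = 0.0000, f(x_0) = 1.000000, coefficient = 1
x_1 = 0.6875, f(x_1) = 0.679045, coefficient = 4
x_2 = 1.3750, f(x_2) = 0.345946, coefficient = 2
x_3 = 2.0625, f(x_3) = 0.190335, coefficient = 4
x_4 = 2.7500, f(x_4) = 0.116788, coefficient = 1

I ≈ (0.687500/3) × 5.286199 = 1.211421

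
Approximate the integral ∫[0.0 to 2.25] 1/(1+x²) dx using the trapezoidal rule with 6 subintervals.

f(x) = 1/(1+x²)
a = 0.0, b = 2.25, n = 6
h = (b - a)/n = 0.375000

Trapezoidal rule: (h/2)[f(x₀) + 2f(x₁) + 2f(x₂) + ... + f(xₙ)]

x_0 = 0.0000, f(x_0) = 1.000000, coefficient = 1
x_1 = 0.3750, f(x_1) = 0.876712, coefficient = 2
x_2 = 0.7500, f(x_2) = 0.640000, coefficient = 2
x_3 = 1.1250, f(x_3) = 0.441379, coefficient = 2
x_4 = 1.5000, f(x_4) = 0.307692, coefficient = 2
x_5 = 1.8750, f(x_5) = 0.221453, coefficient = 2
x_6 = 2.2500, f(x_6) = 0.164948, coefficient = 1

I ≈ (0.375000/2) × 6.139423 = 1.151142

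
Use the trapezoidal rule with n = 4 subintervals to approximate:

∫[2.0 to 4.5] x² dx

f(x) = x²
a = 2.0, b = 4.5, n = 4
h = (b - a)/n = 0.625000

Trapezoidal rule: (h/2)[f(x₀) + 2f(x₁) + 2f(x₂) + ... + f(xₙ)]

x_0 = 2.0000, f(x_0) = 4.000000, coefficient = 1
x_1 = 2.6250, f(x_1) = 6.890625, coefficient = 2
x_2 = 3.2500, f(x_2) = 10.562500, coefficient = 2
x_3 = 3.8750, f(x_3) = 15.015625, coefficient = 2
x_4 = 4.5000, f(x_4) = 20.250000, coefficient = 1

I ≈ (0.625000/2) × 89.187500 = 27.871094
Exact value: 27.708333
Error: 0.162760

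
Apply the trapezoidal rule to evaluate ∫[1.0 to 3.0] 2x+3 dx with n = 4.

f(x) = 2x+3
a = 1.0, b = 3.0, n = 4
h = (b - a)/n = 0.500000

Trapezoidal rule: (h/2)[f(x₀) + 2f(x₁) + 2f(x₂) + ... + f(xₙ)]

x_0 = 1.0000, f(x_0) = 5.000000, coefficient = 1
x_1 = 1.5000, f(x_1) = 6.000000, coefficient = 2
x_2 = 2.0000, f(x_2) = 7.000000, coefficient = 2
x_3 = 2.5000, f(x_3) = 8.000000, coefficient = 2
x_4 = 3.0000, f(x_4) = 9.000000, coefficient = 1

I ≈ (0.500000/2) × 56.000000 = 14.000000
Exact value: 14.000000
Error: 0.000000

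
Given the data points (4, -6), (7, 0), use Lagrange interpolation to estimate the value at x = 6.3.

Lagrange interpolation formula:
P(x) = Σ yᵢ × Lᵢ(x)
where Lᵢ(x) = Π_{j≠i} (x - xⱼ)/(xᵢ - xⱼ)

L_0(6.3) = (6.3 - 7)/(4 - 7) = 0.233333
L_1(6.3) = (6.3 - 4)/(7 - 4) = 0.766667

P(6.3) = (-6)×L_0(6.3) + 0×L_1(6.3)
P(6.3) = -1.400000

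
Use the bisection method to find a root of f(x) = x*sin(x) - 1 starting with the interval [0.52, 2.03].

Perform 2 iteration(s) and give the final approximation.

f(x) = x*sin(x) - 1
Initial interval: [0.52, 2.03]

Iteration 1:
  c_1 = (0.520000 + 2.030000)/2 = 1.275000
  f(c_1) = f(1.275000) = 0.219627
  f(a) × f(c) < 0, new interval: [0.520000, 1.275000]
Iteration 2:
  c_2 = (0.520000 + 1.275000)/2 = 0.897500
  f(c_2) = f(0.897500) = -0.298361
  f(a) × f(c) ≥ 0, new interval: [0.897500, 1.275000]

After 2 iteration(s), the approximation is c_2 = 0.897500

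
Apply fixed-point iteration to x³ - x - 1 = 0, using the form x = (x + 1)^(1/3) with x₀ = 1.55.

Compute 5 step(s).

Equation: x³ - x - 1 = 0
Fixed-point form: x = (x + 1)^(1/3)
x₀ = 1.55

x_1 = g(1.550000) = 1.366197
x_2 = g(1.366197) = 1.332550
x_3 = g(1.332550) = 1.326204
x_4 = g(1.326204) = 1.325000
x_5 = g(1.325000) = 1.324772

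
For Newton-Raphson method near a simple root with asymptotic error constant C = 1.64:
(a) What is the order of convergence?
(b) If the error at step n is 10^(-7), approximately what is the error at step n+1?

(a) Newton-Raphson has quadratic (order 2) convergence near simple roots.
    This means |e_{n+1}| ≈ C|e_n|².

(b) With |e_n| = 10^(-7) and C = 1.64:
    |e_{n+1}| ≈ 1.64 × (10^(-7))² = 1.64 × 10^(-14)

(a) 2 (quadratic); (b) |e_{n+1}| ≈ 1.640e-14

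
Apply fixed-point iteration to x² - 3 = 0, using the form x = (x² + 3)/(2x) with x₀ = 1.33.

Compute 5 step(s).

Equation: x² - 3 = 0
Fixed-point form: x = (x² + 3)/(2x)
x₀ = 1.33

x_1 = g(1.330000) = 1.792820
x_2 = g(1.792820) = 1.733081
x_3 = g(1.733081) = 1.732051
x_4 = g(1.732051) = 1.732051
x_5 = g(1.732051) = 1.732051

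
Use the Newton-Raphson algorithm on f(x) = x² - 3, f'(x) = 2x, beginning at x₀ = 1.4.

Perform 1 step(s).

f(x) = x² - 3
f'(x) = 2x
x₀ = 1.4

Newton-Raphson formula: x_{n+1} = x_n - f(x_n)/f'(x_n)

Iteration 1:
  f(1.400000) = -1.040000
  f'(1.400000) = 2.800000
  x_1 = 1.400000 - (-1.040000)/2.800000 = 1.771429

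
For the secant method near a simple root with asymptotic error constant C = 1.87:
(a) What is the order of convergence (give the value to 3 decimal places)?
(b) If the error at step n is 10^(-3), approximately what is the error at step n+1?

(a) Secant method has superlinear convergence with order φ = (1+√5)/2 ≈ 1.618.
    This means |e_{n+1}| ≈ C|e_n|^1.618.

(b) With |e_n| = 10^(-3) and C = 1.87:
    |e_{n+1}| ≈ 1.87 × (10^(-3))^1.618 = 1.87 × 10^(-4.85)

(a) ≈ 1.618 (golden ratio); (b) |e_{n+1}| ≈ 2.617e-05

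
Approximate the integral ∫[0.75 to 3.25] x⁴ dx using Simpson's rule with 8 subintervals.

f(x) = x⁴
a = 0.75, b = 3.25, n = 8
h = (b - a)/n = 0.312500

Simpson's rule: (h/3)[f(x₀) + 4f(x₁) + 2f(x₂) + ... + f(xₙ)]

x_0 = 0.7500, f(x_0) = 0.316406, coefficient = 1
x_1 = 1.0625, f(x_1) = 1.274429, coefficient = 4
x_2 = 1.3750, f(x_2) = 3.574463, coefficient = 2
x_3 = 1.6875, f(x_3) = 8.109146, coefficient = 4
x_4 = 2.0000, f(x_4) = 16.000000, coefficient = 2
x_5 = 2.3125, f(x_5) = 28.597427, coefficient = 4
x_6 = 2.6250, f(x_6) = 47.480713, coefficient = 2
x_7 = 2.9375, f(x_7) = 74.458023, coefficient = 4
x_8 = 3.2500, f(x_8) = 111.566406, coefficient = 1

I ≈ (0.312500/3) × 695.749268 = 72.473882
Exact value: 72.470703
Error: 0.003179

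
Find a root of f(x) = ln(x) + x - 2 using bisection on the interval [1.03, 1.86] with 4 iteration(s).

f(x) = ln(x) + x - 2
Initial interval: [1.03, 1.86]

Iteration 1:
  c_1 = (1.030000 + 1.860000)/2 = 1.445000
  f(c_1) = f(1.445000) = -0.186891
  f(a) × f(c) ≥ 0, new interval: [1.445000, 1.860000]
Iteration 2:
  c_2 = (1.445000 + 1.860000)/2 = 1.652500
  f(c_2) = f(1.652500) = 0.154789
  f(a) × f(c) < 0, new interval: [1.445000, 1.652500]
Iteration 3:
  c_3 = (1.445000 + 1.652500)/2 = 1.548750
  f(c_3) = f(1.548750) = -0.013802
  f(a) × f(c) ≥ 0, new interval: [1.548750, 1.652500]
Iteration 4:
  c_4 = (1.548750 + 1.652500)/2 = 1.600625
  f(c_4) = f(1.600625) = 0.071019
  f(a) × f(c) < 0, new interval: [1.548750, 1.600625]

After 4 iteration(s), the approximation is c_4 = 1.600625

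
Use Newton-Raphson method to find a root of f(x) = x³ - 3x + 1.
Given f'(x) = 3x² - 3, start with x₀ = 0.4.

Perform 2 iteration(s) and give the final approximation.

f(x) = x³ - 3x + 1
f'(x) = 3x² - 3
x₀ = 0.4

Newton-Raphson formula: x_{n+1} = x_n - f(x_n)/f'(x_n)

Iteration 1:
  f(0.400000) = -0.136000
  f'(0.400000) = -2.520000
  x_1 = 0.400000 - (-0.136000)/(-2.520000) = 0.346032
Iteration 2:
  f(0.346032) = 0.003338
  f'(0.346032) = -2.640786
  x_2 = 0.346032 - 0.003338/(-2.640786) = 0.347296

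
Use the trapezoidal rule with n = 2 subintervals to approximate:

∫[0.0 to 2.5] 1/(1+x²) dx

f(x) = 1/(1+x²)
a = 0.0, b = 2.5, n = 2
h = (b - a)/n = 1.250000

Trapezoidal rule: (h/2)[f(x₀) + 2f(x₁) + 2f(x₂) + ... + f(xₙ)]

x_0 = 0.0000, f(x_0) = 1.000000, coefficient = 1
x_1 = 1.2500, f(x_1) = 0.390244, coefficient = 2
x_2 = 2.5000, f(x_2) = 0.137931, coefficient = 1

I ≈ (1.250000/2) × 1.918419 = 1.199012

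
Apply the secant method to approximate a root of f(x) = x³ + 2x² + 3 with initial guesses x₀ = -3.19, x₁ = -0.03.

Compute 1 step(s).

f(x) = x³ + 2x² + 3
x₀ = -3.19, x₁ = -0.03

Secant formula: x_{n+1} = x_n - f(x_n)(x_n - x_{n-1})/(f(x_n) - f(x_{n-1}))

Iteration 1:
  f(-3.190000) = -9.109559
  f(-0.030000) = 3.001773
  x_2 = -0.030000 - 3.001773×(-0.030000 - (-3.190000))/(3.001773 - (-9.109559))
       = -0.813201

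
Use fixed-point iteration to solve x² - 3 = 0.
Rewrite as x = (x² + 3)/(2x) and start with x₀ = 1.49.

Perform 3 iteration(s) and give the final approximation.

Equation: x² - 3 = 0
Fixed-point form: x = (x² + 3)/(2x)
x₀ = 1.49

x_1 = g(1.490000) = 1.751711
x_2 = g(1.751711) = 1.732161
x_3 = g(1.732161) = 1.732051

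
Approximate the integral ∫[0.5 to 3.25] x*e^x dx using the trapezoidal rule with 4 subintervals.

f(x) = x*e^x
a = 0.5, b = 3.25, n = 4
h = (b - a)/n = 0.687500

Trapezoidal rule: (h/2)[f(x₀) + 2f(x₁) + 2f(x₂) + ... + f(xₙ)]

x_0 = 0.5000, f(x_0) = 0.824361, coefficient = 1
x_1 = 1.1875, f(x_1) = 3.893663, coefficient = 2
x_2 = 1.8750, f(x_2) = 12.226536, coefficient = 2
x_3 = 2.5625, f(x_3) = 33.231006, coefficient = 2
x_4 = 3.2500, f(x_4) = 83.818605, coefficient = 1

I ≈ (0.687500/2) × 183.345374 = 63.024972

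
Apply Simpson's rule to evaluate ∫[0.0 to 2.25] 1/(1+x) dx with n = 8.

f(x) = 1/(1+x)
a = 0.0, b = 2.25, n = 8
h = (b - a)/n = 0.281250

Simpson's rule: (h/3)[f(x₀) + 4f(x₁) + 2f(x₂) + ... + f(xₙ)]

x_0 = 0.0000, f(x_0) = 1.000000, coefficient = 1
x_1 = 0.2812, f(x_1) = 0.780488, coefficient = 4
x_2 = 0.5625, f(x_2) = 0.640000, coefficient = 2
x_3 = 0.8438, f(x_3) = 0.542373, coefficient = 4
x_4 = 1.1250, f(x_4) = 0.470588, coefficient = 2
x_5 = 1.4062, f(x_5) = 0.415584, coefficient = 4
x_6 = 1.6875, f(x_6) = 0.372093, coefficient = 2
x_7 = 1.9688, f(x_7) = 0.336842, coefficient = 4
x_8 = 2.2500, f(x_8) = 0.307692, coefficient = 1

I ≈ (0.281250/3) × 12.574204 = 1.178832
Exact value: 1.178655
Error: 0.000177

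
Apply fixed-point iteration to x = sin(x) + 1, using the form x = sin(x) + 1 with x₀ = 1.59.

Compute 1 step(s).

Equation: x = sin(x) + 1
Fixed-point form: x = sin(x) + 1
x₀ = 1.59

x_1 = g(1.590000) = 1.999816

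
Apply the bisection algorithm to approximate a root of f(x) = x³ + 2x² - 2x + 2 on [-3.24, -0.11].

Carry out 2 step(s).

f(x) = x³ + 2x² - 2x + 2
Initial interval: [-3.24, -0.11]

Iteration 1:
  c_1 = (-3.240000 + (-0.110000))/2 = -1.675000
  f(c_1) = f(-1.675000) = 6.261828
  f(a) × f(c) < 0, new interval: [-3.240000, -1.675000]
Iteration 2:
  c_2 = (-3.240000 + (-1.675000))/2 = -2.457500
  f(c_2) = f(-2.457500) = 4.152017
  f(a) × f(c) < 0, new interval: [-3.240000, -2.457500]

After 2 iteration(s), the approximation is c_2 = -2.457500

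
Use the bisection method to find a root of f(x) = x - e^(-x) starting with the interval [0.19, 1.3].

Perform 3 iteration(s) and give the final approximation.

f(x) = x - e^(-x)
Initial interval: [0.19, 1.3]

Iteration 1:
  c_1 = (0.190000 + 1.300000)/2 = 0.745000
  f(c_1) = f(0.745000) = 0.270266
  f(a) × f(c) < 0, new interval: [0.190000, 0.745000]
Iteration 2:
  c_2 = (0.190000 + 0.745000)/2 = 0.467500
  f(c_2) = f(0.467500) = -0.159067
  f(a) × f(c) ≥ 0, new interval: [0.467500, 0.745000]
Iteration 3:
  c_3 = (0.467500 + 0.745000)/2 = 0.606250
  f(c_3) = f(0.606250) = 0.060858
  f(a) × f(c) < 0, new interval: [0.467500, 0.606250]

After 3 iteration(s), the approximation is c_3 = 0.606250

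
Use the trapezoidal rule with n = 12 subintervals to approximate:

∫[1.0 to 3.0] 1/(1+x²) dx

f(x) = 1/(1+x²)
a = 1.0, b = 3.0, n = 12
h = (b - a)/n = 0.166667

Trapezoidal rule: (h/2)[f(x₀) + 2f(x₁) + 2f(x₂) + ... + f(xₙ)]

x_0 = 1.0000, f(x_0) = 0.500000, coefficient = 1
x_1 = 1.1667, f(x_1) = 0.423529, coefficient = 2
x_2 = 1.3333, f(x_2) = 0.360000, coefficient = 2
x_3 = 1.5000, f(x_3) = 0.307692, coefficient = 2
x_4 = 1.6667, f(x_4) = 0.264706, coefficient = 2
x_5 = 1.8333, f(x_5) = 0.229299, coefficient = 2
x_6 = 2.0000, f(x_6) = 0.200000, coefficient = 2
x_7 = 2.1667, f(x_7) = 0.175610, coefficient = 2
x_8 = 2.3333, f(x_8) = 0.155172, coefficient = 2
x_9 = 2.5000, f(x_9) = 0.137931, coefficient = 2
x_10 = 2.6667, f(x_10) = 0.123288, coefficient = 2
x_11 = 2.8333, f(x_11) = 0.110769, coefficient = 2
x_12 = 3.0000, f(x_12) = 0.100000, coefficient = 1

I ≈ (0.166667/2) × 5.575994 = 0.464666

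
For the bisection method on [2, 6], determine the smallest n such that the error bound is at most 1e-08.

We need (b-a)/2^n ≤ 1e-08
(6 - 2)/2^n ≤ 1e-08
4/2^n ≤ 1e-08
2^n ≥ 400000000
n ≥ log₂(400000000) = 28.58
n ≥ 29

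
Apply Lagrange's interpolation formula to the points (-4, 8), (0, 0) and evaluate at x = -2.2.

Lagrange interpolation formula:
P(x) = Σ yᵢ × Lᵢ(x)
where Lᵢ(x) = Π_{j≠i} (x - xⱼ)/(xᵢ - xⱼ)

L_0(-2.2) = (-2.2 - 0)/(-4 - 0) = 0.550000
L_1(-2.2) = (-2.2 - (-4))/(0 - (-4)) = 0.450000

P(-2.2) = 8×L_0(-2.2) + 0×L_1(-2.2)
P(-2.2) = 4.400000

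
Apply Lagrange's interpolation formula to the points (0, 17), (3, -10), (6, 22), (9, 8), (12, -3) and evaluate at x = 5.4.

Lagrange interpolation formula:
P(x) = Σ yᵢ × Lᵢ(x)
where Lᵢ(x) = Π_{j≠i} (x - xⱼ)/(xᵢ - xⱼ)

L_0(5.4) = (5.4 - 3)/(0 - 3) × (5.4 - 6)/(0 - 6) × (5.4 - 9)/(0 - 9) × (5.4 - 12)/(0 - 12) = -0.017600
L_1(5.4) = (5.4 - 0)/(3 - 0) × (5.4 - 6)/(3 - 6) × (5.4 - 9)/(3 - 9) × (5.4 - 12)/(3 - 12) = 0.158400
L_2(5.4) = (5.4 - 0)/(6 - 0) × (5.4 - 3)/(6 - 3) × (5.4 - 9)/(6 - 9) × (5.4 - 12)/(6 - 12) = 0.950400
L_3(5.4) = (5.4 - 0)/(9 - 0) × (5.4 - 3)/(9 - 3) × (5.4 - 6)/(9 - 6) × (5.4 - 12)/(9 - 12) = -0.105600
L_4(5.4) = (5.4 - 0)/(12 - 0) × (5.4 - 3)/(12 - 3) × (5.4 - 6)/(12 - 6) × (5.4 - 9)/(12 - 9) = 0.014400

P(5.4) = 17×L_0(5.4) + (-10)×L_1(5.4) + 22×L_2(5.4) + 8×L_3(5.4) + (-3)×L_4(5.4)
P(5.4) = 18.137600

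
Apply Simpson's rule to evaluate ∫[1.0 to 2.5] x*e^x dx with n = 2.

f(x) = x*e^x
a = 1.0, b = 2.5, n = 2
h = (b - a)/n = 0.750000

Simpson's rule: (h/3)[f(x₀) + 4f(x₁) + 2f(x₂) + ... + f(xₙ)]

x_0 = 1.0000, f(x_0) = 2.718282, coefficient = 1
x_1 = 1.7500, f(x_1) = 10.070555, coefficient = 4
x_2 = 2.5000, f(x_2) = 30.456235, coefficient = 1

I ≈ (0.750000/3) × 73.456735 = 18.364184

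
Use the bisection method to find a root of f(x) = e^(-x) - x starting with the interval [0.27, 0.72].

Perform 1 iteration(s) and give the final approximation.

f(x) = e^(-x) - x
Initial interval: [0.27, 0.72]

Iteration 1:
  c_1 = (0.270000 + 0.720000)/2 = 0.495000
  f(c_1) = f(0.495000) = 0.114571
  f(a) × f(c) ≥ 0, new interval: [0.495000, 0.720000]

After 1 iteration(s), the approximation is c_1 = 0.495000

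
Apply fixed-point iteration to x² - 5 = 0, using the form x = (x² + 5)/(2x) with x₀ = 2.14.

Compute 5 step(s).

Equation: x² - 5 = 0
Fixed-point form: x = (x² + 5)/(2x)
x₀ = 2.14

x_1 = g(2.140000) = 2.238224
x_2 = g(2.238224) = 2.236069
x_3 = g(2.236069) = 2.236068
x_4 = g(2.236068) = 2.236068
x_5 = g(2.236068) = 2.236068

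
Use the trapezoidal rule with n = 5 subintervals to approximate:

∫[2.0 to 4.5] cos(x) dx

f(x) = cos(x)
a = 2.0, b = 4.5, n = 5
h = (b - a)/n = 0.500000

Trapezoidal rule: (h/2)[f(x₀) + 2f(x₁) + 2f(x₂) + ... + f(xₙ)]

x_0 = 2.0000, f(x_0) = -0.416147, coefficient = 1
x_1 = 2.5000, f(x_1) = -0.801144, coefficient = 2
x_2 = 3.0000, f(x_2) = -0.989992, coefficient = 2
x_3 = 3.5000, f(x_3) = -0.936457, coefficient = 2
x_4 = 4.0000, f(x_4) = -0.653644, coefficient = 2
x_5 = 4.5000, f(x_5) = -0.210796, coefficient = 1

I ≈ (0.500000/2) × -7.389415 = -1.847354
Exact value: -1.886828
Error: 0.039474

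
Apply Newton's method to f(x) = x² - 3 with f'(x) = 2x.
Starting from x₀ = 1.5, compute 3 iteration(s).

f(x) = x² - 3
f'(x) = 2x
x₀ = 1.5

Newton-Raphson formula: x_{n+1} = x_n - f(x_n)/f'(x_n)

Iteration 1:
  f(1.500000) = -0.750000
  f'(1.500000) = 3.000000
  x_1 = 1.500000 - (-0.750000)/3.000000 = 1.750000
Iteration 2:
  f(1.750000) = 0.062500
  f'(1.750000) = 3.500000
  x_2 = 1.750000 - 0.062500/3.500000 = 1.732143
Iteration 3:
  f(1.732143) = 0.000319
  f'(1.732143) = 3.464286
  x_3 = 1.732143 - 0.000319/3.464286 = 1.732051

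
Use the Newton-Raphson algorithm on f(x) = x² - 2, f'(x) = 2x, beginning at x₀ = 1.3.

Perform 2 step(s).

f(x) = x² - 2
f'(x) = 2x
x₀ = 1.3

Newton-Raphson formula: x_{n+1} = x_n - f(x_n)/f'(x_n)

Iteration 1:
  f(1.300000) = -0.310000
  f'(1.300000) = 2.600000
  x_1 = 1.300000 - (-0.310000)/2.600000 = 1.419231
Iteration 2:
  f(1.419231) = 0.014216
  f'(1.419231) = 2.838462
  x_2 = 1.419231 - 0.014216/2.838462 = 1.414222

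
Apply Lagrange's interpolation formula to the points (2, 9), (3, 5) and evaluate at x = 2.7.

Lagrange interpolation formula:
P(x) = Σ yᵢ × Lᵢ(x)
where Lᵢ(x) = Π_{j≠i} (x - xⱼ)/(xᵢ - xⱼ)

L_0(2.7) = (2.7 - 3)/(2 - 3) = 0.300000
L_1(2.7) = (2.7 - 2)/(3 - 2) = 0.700000

P(2.7) = 9×L_0(2.7) + 5×L_1(2.7)
P(2.7) = 6.200000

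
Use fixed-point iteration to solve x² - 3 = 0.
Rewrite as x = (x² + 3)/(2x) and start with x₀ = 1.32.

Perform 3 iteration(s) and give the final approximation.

Equation: x² - 3 = 0
Fixed-point form: x = (x² + 3)/(2x)
x₀ = 1.32

x_1 = g(1.320000) = 1.796364
x_2 = g(1.796364) = 1.733202
x_3 = g(1.733202) = 1.732051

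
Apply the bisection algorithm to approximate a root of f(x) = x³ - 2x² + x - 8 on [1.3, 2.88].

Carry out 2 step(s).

f(x) = x³ - 2x² + x - 8
Initial interval: [1.3, 2.88]

Iteration 1:
  c_1 = (1.300000 + 2.880000)/2 = 2.090000
  f(c_1) = f(2.090000) = -5.516871
  f(a) × f(c) ≥ 0, new interval: [2.090000, 2.880000]
Iteration 2:
  c_2 = (2.090000 + 2.880000)/2 = 2.485000
  f(c_2) = f(2.485000) = -2.520016
  f(a) × f(c) ≥ 0, new interval: [2.485000, 2.880000]

After 2 iteration(s), the approximation is c_2 = 2.485000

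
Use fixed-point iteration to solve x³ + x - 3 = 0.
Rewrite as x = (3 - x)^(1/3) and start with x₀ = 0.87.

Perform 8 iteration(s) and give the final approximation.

Equation: x³ + x - 3 = 0
Fixed-point form: x = (3 - x)^(1/3)
x₀ = 0.87

x_1 = g(0.870000) = 1.286648
x_2 = g(1.286648) = 1.196600
x_3 = g(1.196600) = 1.217206
x_4 = g(1.217206) = 1.212552
x_5 = g(1.212552) = 1.213606
x_6 = g(1.213606) = 1.213368
x_7 = g(1.213368) = 1.213422
x_8 = g(1.213422) = 1.213409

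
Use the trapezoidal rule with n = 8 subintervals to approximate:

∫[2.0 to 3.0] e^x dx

f(x) = e^x
a = 2.0, b = 3.0, n = 8
h = (b - a)/n = 0.125000

Trapezoidal rule: (h/2)[f(x₀) + 2f(x₁) + 2f(x₂) + ... + f(xₙ)]

x_0 = 2.0000, f(x_0) = 7.389056, coefficient = 1
x_1 = 2.1250, f(x_1) = 8.372897, coefficient = 2
x_2 = 2.2500, f(x_2) = 9.487736, coefficient = 2
x_3 = 2.3750, f(x_3) = 10.751013, coefficient = 2
x_4 = 2.5000, f(x_4) = 12.182494, coefficient = 2
x_5 = 2.6250, f(x_5) = 13.804574, coefficient = 2
x_6 = 2.7500, f(x_6) = 15.642632, coefficient = 2
x_7 = 2.8750, f(x_7) = 17.725424, coefficient = 2
x_8 = 3.0000, f(x_8) = 20.085537, coefficient = 1

I ≈ (0.125000/2) × 203.408134 = 12.713008
Exact value: 12.696481
Error: 0.016528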